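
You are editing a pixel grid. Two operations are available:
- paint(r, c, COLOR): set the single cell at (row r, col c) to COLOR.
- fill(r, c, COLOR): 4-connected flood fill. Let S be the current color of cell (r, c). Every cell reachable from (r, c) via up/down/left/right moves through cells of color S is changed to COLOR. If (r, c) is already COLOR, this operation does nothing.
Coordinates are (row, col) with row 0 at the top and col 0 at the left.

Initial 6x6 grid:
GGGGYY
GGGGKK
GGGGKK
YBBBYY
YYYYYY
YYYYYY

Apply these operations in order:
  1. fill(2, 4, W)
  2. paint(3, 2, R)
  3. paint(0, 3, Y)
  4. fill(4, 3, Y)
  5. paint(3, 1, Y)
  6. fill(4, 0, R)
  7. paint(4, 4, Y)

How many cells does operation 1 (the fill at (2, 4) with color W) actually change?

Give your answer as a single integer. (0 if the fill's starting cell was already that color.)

Answer: 4

Derivation:
After op 1 fill(2,4,W) [4 cells changed]:
GGGGYY
GGGGWW
GGGGWW
YBBBYY
YYYYYY
YYYYYY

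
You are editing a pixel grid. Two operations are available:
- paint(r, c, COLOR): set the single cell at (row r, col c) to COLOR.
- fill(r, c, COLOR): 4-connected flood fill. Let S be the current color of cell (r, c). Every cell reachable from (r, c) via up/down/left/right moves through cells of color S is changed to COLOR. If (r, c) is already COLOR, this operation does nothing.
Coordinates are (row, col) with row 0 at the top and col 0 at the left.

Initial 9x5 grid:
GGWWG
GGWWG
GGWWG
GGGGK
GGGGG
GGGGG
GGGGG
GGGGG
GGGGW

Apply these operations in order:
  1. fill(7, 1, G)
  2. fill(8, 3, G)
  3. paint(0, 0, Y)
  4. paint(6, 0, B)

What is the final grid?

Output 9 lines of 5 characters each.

After op 1 fill(7,1,G) [0 cells changed]:
GGWWG
GGWWG
GGWWG
GGGGK
GGGGG
GGGGG
GGGGG
GGGGG
GGGGW
After op 2 fill(8,3,G) [0 cells changed]:
GGWWG
GGWWG
GGWWG
GGGGK
GGGGG
GGGGG
GGGGG
GGGGG
GGGGW
After op 3 paint(0,0,Y):
YGWWG
GGWWG
GGWWG
GGGGK
GGGGG
GGGGG
GGGGG
GGGGG
GGGGW
After op 4 paint(6,0,B):
YGWWG
GGWWG
GGWWG
GGGGK
GGGGG
GGGGG
BGGGG
GGGGG
GGGGW

Answer: YGWWG
GGWWG
GGWWG
GGGGK
GGGGG
GGGGG
BGGGG
GGGGG
GGGGW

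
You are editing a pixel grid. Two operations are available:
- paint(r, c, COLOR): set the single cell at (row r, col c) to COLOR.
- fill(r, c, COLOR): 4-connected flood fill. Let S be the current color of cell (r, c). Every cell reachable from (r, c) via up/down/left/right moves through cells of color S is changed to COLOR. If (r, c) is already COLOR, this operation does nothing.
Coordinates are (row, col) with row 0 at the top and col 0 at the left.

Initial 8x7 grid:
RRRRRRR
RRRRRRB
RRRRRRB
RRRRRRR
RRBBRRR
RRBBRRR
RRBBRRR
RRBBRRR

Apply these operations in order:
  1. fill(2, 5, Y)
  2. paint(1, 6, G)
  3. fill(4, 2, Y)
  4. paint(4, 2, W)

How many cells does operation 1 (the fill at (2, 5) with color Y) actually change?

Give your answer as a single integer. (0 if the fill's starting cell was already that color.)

After op 1 fill(2,5,Y) [46 cells changed]:
YYYYYYY
YYYYYYB
YYYYYYB
YYYYYYY
YYBBYYY
YYBBYYY
YYBBYYY
YYBBYYY

Answer: 46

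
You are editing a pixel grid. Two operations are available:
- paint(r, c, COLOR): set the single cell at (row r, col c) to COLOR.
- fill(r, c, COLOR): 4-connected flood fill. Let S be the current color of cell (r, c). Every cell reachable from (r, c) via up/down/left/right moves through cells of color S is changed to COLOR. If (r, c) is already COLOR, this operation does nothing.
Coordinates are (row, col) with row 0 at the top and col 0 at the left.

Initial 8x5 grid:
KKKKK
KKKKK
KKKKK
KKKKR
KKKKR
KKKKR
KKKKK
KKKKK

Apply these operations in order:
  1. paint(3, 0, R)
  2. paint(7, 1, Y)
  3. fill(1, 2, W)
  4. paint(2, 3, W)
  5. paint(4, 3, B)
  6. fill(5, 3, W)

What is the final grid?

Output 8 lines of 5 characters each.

Answer: WWWWW
WWWWW
WWWWW
RWWWR
WWWBR
WWWWR
WWWWW
WYWWW

Derivation:
After op 1 paint(3,0,R):
KKKKK
KKKKK
KKKKK
RKKKR
KKKKR
KKKKR
KKKKK
KKKKK
After op 2 paint(7,1,Y):
KKKKK
KKKKK
KKKKK
RKKKR
KKKKR
KKKKR
KKKKK
KYKKK
After op 3 fill(1,2,W) [35 cells changed]:
WWWWW
WWWWW
WWWWW
RWWWR
WWWWR
WWWWR
WWWWW
WYWWW
After op 4 paint(2,3,W):
WWWWW
WWWWW
WWWWW
RWWWR
WWWWR
WWWWR
WWWWW
WYWWW
After op 5 paint(4,3,B):
WWWWW
WWWWW
WWWWW
RWWWR
WWWBR
WWWWR
WWWWW
WYWWW
After op 6 fill(5,3,W) [0 cells changed]:
WWWWW
WWWWW
WWWWW
RWWWR
WWWBR
WWWWR
WWWWW
WYWWW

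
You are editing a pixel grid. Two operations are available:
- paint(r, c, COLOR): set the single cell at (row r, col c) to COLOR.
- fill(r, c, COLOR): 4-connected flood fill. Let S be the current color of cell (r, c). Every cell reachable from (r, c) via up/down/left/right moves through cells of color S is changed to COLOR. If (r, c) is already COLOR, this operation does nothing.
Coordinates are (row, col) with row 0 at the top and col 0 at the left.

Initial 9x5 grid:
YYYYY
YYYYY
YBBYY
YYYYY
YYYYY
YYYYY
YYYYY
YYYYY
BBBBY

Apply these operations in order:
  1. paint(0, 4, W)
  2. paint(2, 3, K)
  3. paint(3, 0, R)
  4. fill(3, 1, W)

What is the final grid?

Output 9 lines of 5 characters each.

Answer: WWWWW
WWWWW
WBBKW
RWWWW
WWWWW
WWWWW
WWWWW
WWWWW
BBBBW

Derivation:
After op 1 paint(0,4,W):
YYYYW
YYYYY
YBBYY
YYYYY
YYYYY
YYYYY
YYYYY
YYYYY
BBBBY
After op 2 paint(2,3,K):
YYYYW
YYYYY
YBBKY
YYYYY
YYYYY
YYYYY
YYYYY
YYYYY
BBBBY
After op 3 paint(3,0,R):
YYYYW
YYYYY
YBBKY
RYYYY
YYYYY
YYYYY
YYYYY
YYYYY
BBBBY
After op 4 fill(3,1,W) [36 cells changed]:
WWWWW
WWWWW
WBBKW
RWWWW
WWWWW
WWWWW
WWWWW
WWWWW
BBBBW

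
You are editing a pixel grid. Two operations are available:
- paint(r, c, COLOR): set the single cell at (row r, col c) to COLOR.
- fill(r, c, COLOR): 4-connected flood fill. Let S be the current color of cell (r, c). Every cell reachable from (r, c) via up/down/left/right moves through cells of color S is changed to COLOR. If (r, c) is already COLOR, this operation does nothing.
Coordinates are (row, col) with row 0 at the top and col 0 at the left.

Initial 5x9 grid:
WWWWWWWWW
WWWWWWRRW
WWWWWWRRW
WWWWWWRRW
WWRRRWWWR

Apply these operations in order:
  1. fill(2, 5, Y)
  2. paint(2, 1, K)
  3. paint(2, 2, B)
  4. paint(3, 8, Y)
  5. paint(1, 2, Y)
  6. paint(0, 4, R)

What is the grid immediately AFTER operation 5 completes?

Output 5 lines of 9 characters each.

Answer: YYYYYYYYY
YYYYYYRRY
YKBYYYRRY
YYYYYYRRY
YYRRRYYYR

Derivation:
After op 1 fill(2,5,Y) [35 cells changed]:
YYYYYYYYY
YYYYYYRRY
YYYYYYRRY
YYYYYYRRY
YYRRRYYYR
After op 2 paint(2,1,K):
YYYYYYYYY
YYYYYYRRY
YKYYYYRRY
YYYYYYRRY
YYRRRYYYR
After op 3 paint(2,2,B):
YYYYYYYYY
YYYYYYRRY
YKBYYYRRY
YYYYYYRRY
YYRRRYYYR
After op 4 paint(3,8,Y):
YYYYYYYYY
YYYYYYRRY
YKBYYYRRY
YYYYYYRRY
YYRRRYYYR
After op 5 paint(1,2,Y):
YYYYYYYYY
YYYYYYRRY
YKBYYYRRY
YYYYYYRRY
YYRRRYYYR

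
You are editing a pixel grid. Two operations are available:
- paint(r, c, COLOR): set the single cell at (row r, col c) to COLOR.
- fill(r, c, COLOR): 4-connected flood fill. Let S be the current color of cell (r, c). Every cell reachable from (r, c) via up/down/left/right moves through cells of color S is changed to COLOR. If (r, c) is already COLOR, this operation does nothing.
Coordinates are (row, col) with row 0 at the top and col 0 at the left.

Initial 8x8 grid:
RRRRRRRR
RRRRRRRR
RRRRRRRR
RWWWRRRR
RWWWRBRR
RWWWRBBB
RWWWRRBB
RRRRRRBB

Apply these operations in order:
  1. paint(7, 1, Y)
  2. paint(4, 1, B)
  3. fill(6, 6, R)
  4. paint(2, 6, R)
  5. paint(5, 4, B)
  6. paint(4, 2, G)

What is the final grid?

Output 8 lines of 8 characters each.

After op 1 paint(7,1,Y):
RRRRRRRR
RRRRRRRR
RRRRRRRR
RWWWRRRR
RWWWRBRR
RWWWRBBB
RWWWRRBB
RYRRRRBB
After op 2 paint(4,1,B):
RRRRRRRR
RRRRRRRR
RRRRRRRR
RWWWRRRR
RBWWRBRR
RWWWRBBB
RWWWRRBB
RYRRRRBB
After op 3 fill(6,6,R) [8 cells changed]:
RRRRRRRR
RRRRRRRR
RRRRRRRR
RWWWRRRR
RBWWRRRR
RWWWRRRR
RWWWRRRR
RYRRRRRR
After op 4 paint(2,6,R):
RRRRRRRR
RRRRRRRR
RRRRRRRR
RWWWRRRR
RBWWRRRR
RWWWRRRR
RWWWRRRR
RYRRRRRR
After op 5 paint(5,4,B):
RRRRRRRR
RRRRRRRR
RRRRRRRR
RWWWRRRR
RBWWRRRR
RWWWBRRR
RWWWRRRR
RYRRRRRR
After op 6 paint(4,2,G):
RRRRRRRR
RRRRRRRR
RRRRRRRR
RWWWRRRR
RBGWRRRR
RWWWBRRR
RWWWRRRR
RYRRRRRR

Answer: RRRRRRRR
RRRRRRRR
RRRRRRRR
RWWWRRRR
RBGWRRRR
RWWWBRRR
RWWWRRRR
RYRRRRRR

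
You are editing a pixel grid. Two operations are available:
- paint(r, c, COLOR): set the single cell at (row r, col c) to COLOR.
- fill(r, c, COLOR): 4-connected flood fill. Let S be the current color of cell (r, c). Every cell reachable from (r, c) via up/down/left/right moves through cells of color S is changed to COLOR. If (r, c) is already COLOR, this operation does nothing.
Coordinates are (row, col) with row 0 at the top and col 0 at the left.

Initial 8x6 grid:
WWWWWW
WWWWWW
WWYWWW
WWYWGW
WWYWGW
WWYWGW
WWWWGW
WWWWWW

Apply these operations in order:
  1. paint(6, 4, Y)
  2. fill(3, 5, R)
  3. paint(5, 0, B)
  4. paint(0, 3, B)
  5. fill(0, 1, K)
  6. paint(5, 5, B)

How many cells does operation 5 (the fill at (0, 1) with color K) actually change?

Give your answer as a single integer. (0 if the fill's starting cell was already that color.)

After op 1 paint(6,4,Y):
WWWWWW
WWWWWW
WWYWWW
WWYWGW
WWYWGW
WWYWGW
WWWWYW
WWWWWW
After op 2 fill(3,5,R) [40 cells changed]:
RRRRRR
RRRRRR
RRYRRR
RRYRGR
RRYRGR
RRYRGR
RRRRYR
RRRRRR
After op 3 paint(5,0,B):
RRRRRR
RRRRRR
RRYRRR
RRYRGR
RRYRGR
BRYRGR
RRRRYR
RRRRRR
After op 4 paint(0,3,B):
RRRBRR
RRRRRR
RRYRRR
RRYRGR
RRYRGR
BRYRGR
RRRRYR
RRRRRR
After op 5 fill(0,1,K) [38 cells changed]:
KKKBKK
KKKKKK
KKYKKK
KKYKGK
KKYKGK
BKYKGK
KKKKYK
KKKKKK

Answer: 38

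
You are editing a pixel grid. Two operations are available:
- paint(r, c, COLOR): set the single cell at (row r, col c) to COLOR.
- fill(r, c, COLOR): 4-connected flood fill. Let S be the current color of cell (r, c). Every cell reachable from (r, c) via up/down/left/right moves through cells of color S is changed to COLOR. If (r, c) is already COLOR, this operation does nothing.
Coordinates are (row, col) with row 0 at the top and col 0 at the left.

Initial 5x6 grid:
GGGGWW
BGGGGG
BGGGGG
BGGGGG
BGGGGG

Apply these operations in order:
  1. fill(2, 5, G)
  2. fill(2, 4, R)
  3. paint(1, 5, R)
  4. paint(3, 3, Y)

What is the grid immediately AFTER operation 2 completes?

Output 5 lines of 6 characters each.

After op 1 fill(2,5,G) [0 cells changed]:
GGGGWW
BGGGGG
BGGGGG
BGGGGG
BGGGGG
After op 2 fill(2,4,R) [24 cells changed]:
RRRRWW
BRRRRR
BRRRRR
BRRRRR
BRRRRR

Answer: RRRRWW
BRRRRR
BRRRRR
BRRRRR
BRRRRR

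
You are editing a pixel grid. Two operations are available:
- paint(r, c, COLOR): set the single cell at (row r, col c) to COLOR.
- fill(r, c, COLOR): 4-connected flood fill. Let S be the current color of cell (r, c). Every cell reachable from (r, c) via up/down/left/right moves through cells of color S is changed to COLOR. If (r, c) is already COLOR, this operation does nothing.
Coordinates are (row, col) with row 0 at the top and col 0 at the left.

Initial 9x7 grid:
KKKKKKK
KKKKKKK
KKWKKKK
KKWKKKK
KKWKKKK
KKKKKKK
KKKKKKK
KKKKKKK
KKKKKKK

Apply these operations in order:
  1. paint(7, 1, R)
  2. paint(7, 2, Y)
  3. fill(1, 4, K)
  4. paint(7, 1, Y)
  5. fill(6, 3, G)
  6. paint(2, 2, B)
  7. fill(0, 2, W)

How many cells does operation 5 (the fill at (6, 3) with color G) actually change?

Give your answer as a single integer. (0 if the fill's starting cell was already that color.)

After op 1 paint(7,1,R):
KKKKKKK
KKKKKKK
KKWKKKK
KKWKKKK
KKWKKKK
KKKKKKK
KKKKKKK
KRKKKKK
KKKKKKK
After op 2 paint(7,2,Y):
KKKKKKK
KKKKKKK
KKWKKKK
KKWKKKK
KKWKKKK
KKKKKKK
KKKKKKK
KRYKKKK
KKKKKKK
After op 3 fill(1,4,K) [0 cells changed]:
KKKKKKK
KKKKKKK
KKWKKKK
KKWKKKK
KKWKKKK
KKKKKKK
KKKKKKK
KRYKKKK
KKKKKKK
After op 4 paint(7,1,Y):
KKKKKKK
KKKKKKK
KKWKKKK
KKWKKKK
KKWKKKK
KKKKKKK
KKKKKKK
KYYKKKK
KKKKKKK
After op 5 fill(6,3,G) [58 cells changed]:
GGGGGGG
GGGGGGG
GGWGGGG
GGWGGGG
GGWGGGG
GGGGGGG
GGGGGGG
GYYGGGG
GGGGGGG

Answer: 58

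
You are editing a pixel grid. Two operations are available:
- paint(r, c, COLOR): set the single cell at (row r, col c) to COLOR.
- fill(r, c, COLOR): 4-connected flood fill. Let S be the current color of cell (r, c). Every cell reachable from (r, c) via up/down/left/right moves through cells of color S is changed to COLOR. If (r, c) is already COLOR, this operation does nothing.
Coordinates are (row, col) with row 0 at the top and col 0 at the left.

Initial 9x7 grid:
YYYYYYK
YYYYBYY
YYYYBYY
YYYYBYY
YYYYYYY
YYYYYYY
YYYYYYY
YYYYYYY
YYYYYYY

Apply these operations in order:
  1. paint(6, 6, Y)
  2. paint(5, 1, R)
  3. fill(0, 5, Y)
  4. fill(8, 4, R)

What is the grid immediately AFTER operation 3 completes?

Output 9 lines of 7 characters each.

Answer: YYYYYYK
YYYYBYY
YYYYBYY
YYYYBYY
YYYYYYY
YRYYYYY
YYYYYYY
YYYYYYY
YYYYYYY

Derivation:
After op 1 paint(6,6,Y):
YYYYYYK
YYYYBYY
YYYYBYY
YYYYBYY
YYYYYYY
YYYYYYY
YYYYYYY
YYYYYYY
YYYYYYY
After op 2 paint(5,1,R):
YYYYYYK
YYYYBYY
YYYYBYY
YYYYBYY
YYYYYYY
YRYYYYY
YYYYYYY
YYYYYYY
YYYYYYY
After op 3 fill(0,5,Y) [0 cells changed]:
YYYYYYK
YYYYBYY
YYYYBYY
YYYYBYY
YYYYYYY
YRYYYYY
YYYYYYY
YYYYYYY
YYYYYYY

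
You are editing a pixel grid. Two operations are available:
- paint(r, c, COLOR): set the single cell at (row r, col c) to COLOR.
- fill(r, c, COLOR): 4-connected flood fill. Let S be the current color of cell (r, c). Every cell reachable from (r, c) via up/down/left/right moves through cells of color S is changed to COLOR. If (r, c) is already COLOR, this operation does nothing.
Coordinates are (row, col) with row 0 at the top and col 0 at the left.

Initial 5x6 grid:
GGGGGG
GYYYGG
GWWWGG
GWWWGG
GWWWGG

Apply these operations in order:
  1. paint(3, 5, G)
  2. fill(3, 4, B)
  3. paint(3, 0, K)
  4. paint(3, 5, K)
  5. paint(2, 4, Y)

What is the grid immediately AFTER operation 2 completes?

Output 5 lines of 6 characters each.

Answer: BBBBBB
BYYYBB
BWWWBB
BWWWBB
BWWWBB

Derivation:
After op 1 paint(3,5,G):
GGGGGG
GYYYGG
GWWWGG
GWWWGG
GWWWGG
After op 2 fill(3,4,B) [18 cells changed]:
BBBBBB
BYYYBB
BWWWBB
BWWWBB
BWWWBB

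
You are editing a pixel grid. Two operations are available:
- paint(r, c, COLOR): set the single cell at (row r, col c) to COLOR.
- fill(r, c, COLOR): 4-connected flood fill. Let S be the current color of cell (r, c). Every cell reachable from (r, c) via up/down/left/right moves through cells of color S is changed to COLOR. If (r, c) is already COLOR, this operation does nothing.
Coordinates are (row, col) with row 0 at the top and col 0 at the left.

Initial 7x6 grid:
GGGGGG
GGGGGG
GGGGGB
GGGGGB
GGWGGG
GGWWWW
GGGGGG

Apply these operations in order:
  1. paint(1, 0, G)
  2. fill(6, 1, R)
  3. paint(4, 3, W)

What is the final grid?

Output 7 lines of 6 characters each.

Answer: RRRRRR
RRRRRR
RRRRRB
RRRRRB
RRWWRR
RRWWWW
RRRRRR

Derivation:
After op 1 paint(1,0,G):
GGGGGG
GGGGGG
GGGGGB
GGGGGB
GGWGGG
GGWWWW
GGGGGG
After op 2 fill(6,1,R) [35 cells changed]:
RRRRRR
RRRRRR
RRRRRB
RRRRRB
RRWRRR
RRWWWW
RRRRRR
After op 3 paint(4,3,W):
RRRRRR
RRRRRR
RRRRRB
RRRRRB
RRWWRR
RRWWWW
RRRRRR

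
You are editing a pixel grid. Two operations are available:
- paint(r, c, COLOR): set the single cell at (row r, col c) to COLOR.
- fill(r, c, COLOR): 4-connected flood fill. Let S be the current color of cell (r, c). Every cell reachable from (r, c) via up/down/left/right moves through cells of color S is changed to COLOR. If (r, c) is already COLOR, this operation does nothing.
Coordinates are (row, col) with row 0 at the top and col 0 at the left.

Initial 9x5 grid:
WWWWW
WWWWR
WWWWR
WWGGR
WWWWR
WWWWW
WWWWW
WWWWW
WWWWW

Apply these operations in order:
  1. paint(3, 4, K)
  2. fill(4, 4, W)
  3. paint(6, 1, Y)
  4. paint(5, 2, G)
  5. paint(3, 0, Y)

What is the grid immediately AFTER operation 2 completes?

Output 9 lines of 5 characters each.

Answer: WWWWW
WWWWR
WWWWR
WWGGK
WWWWW
WWWWW
WWWWW
WWWWW
WWWWW

Derivation:
After op 1 paint(3,4,K):
WWWWW
WWWWR
WWWWR
WWGGK
WWWWR
WWWWW
WWWWW
WWWWW
WWWWW
After op 2 fill(4,4,W) [1 cells changed]:
WWWWW
WWWWR
WWWWR
WWGGK
WWWWW
WWWWW
WWWWW
WWWWW
WWWWW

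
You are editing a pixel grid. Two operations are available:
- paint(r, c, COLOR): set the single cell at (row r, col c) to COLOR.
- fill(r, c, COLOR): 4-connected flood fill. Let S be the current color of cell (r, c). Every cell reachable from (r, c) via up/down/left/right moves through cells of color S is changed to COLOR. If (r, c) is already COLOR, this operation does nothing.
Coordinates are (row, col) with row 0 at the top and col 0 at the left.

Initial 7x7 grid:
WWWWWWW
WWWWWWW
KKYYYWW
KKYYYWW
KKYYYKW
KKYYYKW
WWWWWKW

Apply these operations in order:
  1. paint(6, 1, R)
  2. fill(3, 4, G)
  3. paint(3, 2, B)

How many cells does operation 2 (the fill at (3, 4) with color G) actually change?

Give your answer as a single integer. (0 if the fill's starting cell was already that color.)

After op 1 paint(6,1,R):
WWWWWWW
WWWWWWW
KKYYYWW
KKYYYWW
KKYYYKW
KKYYYKW
WRWWWKW
After op 2 fill(3,4,G) [12 cells changed]:
WWWWWWW
WWWWWWW
KKGGGWW
KKGGGWW
KKGGGKW
KKGGGKW
WRWWWKW

Answer: 12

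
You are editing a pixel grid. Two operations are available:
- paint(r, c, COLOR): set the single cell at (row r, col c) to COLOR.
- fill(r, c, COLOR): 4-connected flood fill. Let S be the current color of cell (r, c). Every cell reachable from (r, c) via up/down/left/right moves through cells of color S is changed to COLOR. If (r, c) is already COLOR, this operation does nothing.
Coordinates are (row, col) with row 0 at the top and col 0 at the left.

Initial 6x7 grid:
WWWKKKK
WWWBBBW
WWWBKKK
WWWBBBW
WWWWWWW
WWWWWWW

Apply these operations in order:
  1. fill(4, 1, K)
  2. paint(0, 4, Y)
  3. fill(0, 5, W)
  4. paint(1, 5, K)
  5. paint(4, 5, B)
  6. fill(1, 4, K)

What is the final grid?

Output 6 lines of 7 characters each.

Answer: KKKKYWW
KKKKKKW
KKKKKKK
KKKKKKK
KKKKKKK
KKKKKKK

Derivation:
After op 1 fill(4,1,K) [27 cells changed]:
KKKKKKK
KKKBBBW
KKKBKKK
KKKBBBK
KKKKKKK
KKKKKKK
After op 2 paint(0,4,Y):
KKKKYKK
KKKBBBW
KKKBKKK
KKKBBBK
KKKKKKK
KKKKKKK
After op 3 fill(0,5,W) [2 cells changed]:
KKKKYWW
KKKBBBW
KKKBKKK
KKKBBBK
KKKKKKK
KKKKKKK
After op 4 paint(1,5,K):
KKKKYWW
KKKBBKW
KKKBKKK
KKKBBBK
KKKKKKK
KKKKKKK
After op 5 paint(4,5,B):
KKKKYWW
KKKBBKW
KKKBKKK
KKKBBBK
KKKKKBK
KKKKKKK
After op 6 fill(1,4,K) [7 cells changed]:
KKKKYWW
KKKKKKW
KKKKKKK
KKKKKKK
KKKKKKK
KKKKKKK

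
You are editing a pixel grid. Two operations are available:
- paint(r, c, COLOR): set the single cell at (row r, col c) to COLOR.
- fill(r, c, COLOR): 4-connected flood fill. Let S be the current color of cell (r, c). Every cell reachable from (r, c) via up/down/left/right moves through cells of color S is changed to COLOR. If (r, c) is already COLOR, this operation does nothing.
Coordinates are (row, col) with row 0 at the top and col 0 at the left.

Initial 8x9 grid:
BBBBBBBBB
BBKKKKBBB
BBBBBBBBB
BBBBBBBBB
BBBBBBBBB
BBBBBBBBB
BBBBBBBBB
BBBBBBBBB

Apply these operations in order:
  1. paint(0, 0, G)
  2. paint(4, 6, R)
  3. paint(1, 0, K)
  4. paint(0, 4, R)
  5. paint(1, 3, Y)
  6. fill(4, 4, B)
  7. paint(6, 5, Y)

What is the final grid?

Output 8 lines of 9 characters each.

After op 1 paint(0,0,G):
GBBBBBBBB
BBKKKKBBB
BBBBBBBBB
BBBBBBBBB
BBBBBBBBB
BBBBBBBBB
BBBBBBBBB
BBBBBBBBB
After op 2 paint(4,6,R):
GBBBBBBBB
BBKKKKBBB
BBBBBBBBB
BBBBBBBBB
BBBBBBRBB
BBBBBBBBB
BBBBBBBBB
BBBBBBBBB
After op 3 paint(1,0,K):
GBBBBBBBB
KBKKKKBBB
BBBBBBBBB
BBBBBBBBB
BBBBBBRBB
BBBBBBBBB
BBBBBBBBB
BBBBBBBBB
After op 4 paint(0,4,R):
GBBBRBBBB
KBKKKKBBB
BBBBBBBBB
BBBBBBBBB
BBBBBBRBB
BBBBBBBBB
BBBBBBBBB
BBBBBBBBB
After op 5 paint(1,3,Y):
GBBBRBBBB
KBKYKKBBB
BBBBBBBBB
BBBBBBBBB
BBBBBBRBB
BBBBBBBBB
BBBBBBBBB
BBBBBBBBB
After op 6 fill(4,4,B) [0 cells changed]:
GBBBRBBBB
KBKYKKBBB
BBBBBBBBB
BBBBBBBBB
BBBBBBRBB
BBBBBBBBB
BBBBBBBBB
BBBBBBBBB
After op 7 paint(6,5,Y):
GBBBRBBBB
KBKYKKBBB
BBBBBBBBB
BBBBBBBBB
BBBBBBRBB
BBBBBBBBB
BBBBBYBBB
BBBBBBBBB

Answer: GBBBRBBBB
KBKYKKBBB
BBBBBBBBB
BBBBBBBBB
BBBBBBRBB
BBBBBBBBB
BBBBBYBBB
BBBBBBBBB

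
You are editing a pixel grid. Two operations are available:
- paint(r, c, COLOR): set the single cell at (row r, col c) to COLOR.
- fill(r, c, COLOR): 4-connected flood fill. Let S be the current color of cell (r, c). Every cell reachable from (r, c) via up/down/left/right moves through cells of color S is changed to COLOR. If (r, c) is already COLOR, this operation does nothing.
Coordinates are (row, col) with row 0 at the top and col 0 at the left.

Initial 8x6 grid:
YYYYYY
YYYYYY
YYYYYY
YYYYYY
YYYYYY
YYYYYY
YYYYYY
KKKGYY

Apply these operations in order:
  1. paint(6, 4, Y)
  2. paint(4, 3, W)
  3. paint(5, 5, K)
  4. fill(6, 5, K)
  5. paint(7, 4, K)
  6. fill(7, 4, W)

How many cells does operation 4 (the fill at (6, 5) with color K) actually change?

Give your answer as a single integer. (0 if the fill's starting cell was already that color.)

Answer: 42

Derivation:
After op 1 paint(6,4,Y):
YYYYYY
YYYYYY
YYYYYY
YYYYYY
YYYYYY
YYYYYY
YYYYYY
KKKGYY
After op 2 paint(4,3,W):
YYYYYY
YYYYYY
YYYYYY
YYYYYY
YYYWYY
YYYYYY
YYYYYY
KKKGYY
After op 3 paint(5,5,K):
YYYYYY
YYYYYY
YYYYYY
YYYYYY
YYYWYY
YYYYYK
YYYYYY
KKKGYY
After op 4 fill(6,5,K) [42 cells changed]:
KKKKKK
KKKKKK
KKKKKK
KKKKKK
KKKWKK
KKKKKK
KKKKKK
KKKGKK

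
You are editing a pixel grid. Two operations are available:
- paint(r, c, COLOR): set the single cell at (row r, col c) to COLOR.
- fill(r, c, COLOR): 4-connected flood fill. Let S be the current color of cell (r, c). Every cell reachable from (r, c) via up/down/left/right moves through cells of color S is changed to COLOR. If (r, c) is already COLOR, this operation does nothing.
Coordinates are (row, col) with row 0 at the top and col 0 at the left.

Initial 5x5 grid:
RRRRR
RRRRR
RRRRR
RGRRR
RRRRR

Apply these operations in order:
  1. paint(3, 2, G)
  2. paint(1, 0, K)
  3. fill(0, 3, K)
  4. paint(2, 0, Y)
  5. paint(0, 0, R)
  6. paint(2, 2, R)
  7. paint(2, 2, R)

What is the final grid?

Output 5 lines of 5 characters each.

After op 1 paint(3,2,G):
RRRRR
RRRRR
RRRRR
RGGRR
RRRRR
After op 2 paint(1,0,K):
RRRRR
KRRRR
RRRRR
RGGRR
RRRRR
After op 3 fill(0,3,K) [22 cells changed]:
KKKKK
KKKKK
KKKKK
KGGKK
KKKKK
After op 4 paint(2,0,Y):
KKKKK
KKKKK
YKKKK
KGGKK
KKKKK
After op 5 paint(0,0,R):
RKKKK
KKKKK
YKKKK
KGGKK
KKKKK
After op 6 paint(2,2,R):
RKKKK
KKKKK
YKRKK
KGGKK
KKKKK
After op 7 paint(2,2,R):
RKKKK
KKKKK
YKRKK
KGGKK
KKKKK

Answer: RKKKK
KKKKK
YKRKK
KGGKK
KKKKK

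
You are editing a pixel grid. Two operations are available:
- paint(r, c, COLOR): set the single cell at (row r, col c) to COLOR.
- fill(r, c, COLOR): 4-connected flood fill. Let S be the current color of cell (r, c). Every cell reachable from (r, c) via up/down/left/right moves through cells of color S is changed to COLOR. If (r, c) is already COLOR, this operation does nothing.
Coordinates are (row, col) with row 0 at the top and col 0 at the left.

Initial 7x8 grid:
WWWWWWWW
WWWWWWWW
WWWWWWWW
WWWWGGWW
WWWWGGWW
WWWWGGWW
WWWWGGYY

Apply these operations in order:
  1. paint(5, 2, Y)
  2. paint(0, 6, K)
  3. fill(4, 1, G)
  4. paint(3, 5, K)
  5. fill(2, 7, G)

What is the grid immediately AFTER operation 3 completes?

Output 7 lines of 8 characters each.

After op 1 paint(5,2,Y):
WWWWWWWW
WWWWWWWW
WWWWWWWW
WWWWGGWW
WWWWGGWW
WWYWGGWW
WWWWGGYY
After op 2 paint(0,6,K):
WWWWWWKW
WWWWWWWW
WWWWWWWW
WWWWGGWW
WWWWGGWW
WWYWGGWW
WWWWGGYY
After op 3 fill(4,1,G) [44 cells changed]:
GGGGGGKG
GGGGGGGG
GGGGGGGG
GGGGGGGG
GGGGGGGG
GGYGGGGG
GGGGGGYY

Answer: GGGGGGKG
GGGGGGGG
GGGGGGGG
GGGGGGGG
GGGGGGGG
GGYGGGGG
GGGGGGYY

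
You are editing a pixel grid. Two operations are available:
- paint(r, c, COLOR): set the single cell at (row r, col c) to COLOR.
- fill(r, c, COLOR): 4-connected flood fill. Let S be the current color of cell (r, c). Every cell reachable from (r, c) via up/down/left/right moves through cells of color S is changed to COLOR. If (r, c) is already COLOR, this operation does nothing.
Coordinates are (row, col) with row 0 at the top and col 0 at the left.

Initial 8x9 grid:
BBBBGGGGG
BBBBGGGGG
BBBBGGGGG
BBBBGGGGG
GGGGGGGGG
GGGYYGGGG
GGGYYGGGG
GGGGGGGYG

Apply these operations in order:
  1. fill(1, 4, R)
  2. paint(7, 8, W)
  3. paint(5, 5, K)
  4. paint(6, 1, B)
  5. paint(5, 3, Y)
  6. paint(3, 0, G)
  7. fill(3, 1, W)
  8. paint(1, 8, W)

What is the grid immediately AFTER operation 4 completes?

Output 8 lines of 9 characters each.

Answer: BBBBRRRRR
BBBBRRRRR
BBBBRRRRR
BBBBRRRRR
RRRRRRRRR
RRRYYKRRR
RBRYYRRRR
RRRRRRRYW

Derivation:
After op 1 fill(1,4,R) [51 cells changed]:
BBBBRRRRR
BBBBRRRRR
BBBBRRRRR
BBBBRRRRR
RRRRRRRRR
RRRYYRRRR
RRRYYRRRR
RRRRRRRYR
After op 2 paint(7,8,W):
BBBBRRRRR
BBBBRRRRR
BBBBRRRRR
BBBBRRRRR
RRRRRRRRR
RRRYYRRRR
RRRYYRRRR
RRRRRRRYW
After op 3 paint(5,5,K):
BBBBRRRRR
BBBBRRRRR
BBBBRRRRR
BBBBRRRRR
RRRRRRRRR
RRRYYKRRR
RRRYYRRRR
RRRRRRRYW
After op 4 paint(6,1,B):
BBBBRRRRR
BBBBRRRRR
BBBBRRRRR
BBBBRRRRR
RRRRRRRRR
RRRYYKRRR
RBRYYRRRR
RRRRRRRYW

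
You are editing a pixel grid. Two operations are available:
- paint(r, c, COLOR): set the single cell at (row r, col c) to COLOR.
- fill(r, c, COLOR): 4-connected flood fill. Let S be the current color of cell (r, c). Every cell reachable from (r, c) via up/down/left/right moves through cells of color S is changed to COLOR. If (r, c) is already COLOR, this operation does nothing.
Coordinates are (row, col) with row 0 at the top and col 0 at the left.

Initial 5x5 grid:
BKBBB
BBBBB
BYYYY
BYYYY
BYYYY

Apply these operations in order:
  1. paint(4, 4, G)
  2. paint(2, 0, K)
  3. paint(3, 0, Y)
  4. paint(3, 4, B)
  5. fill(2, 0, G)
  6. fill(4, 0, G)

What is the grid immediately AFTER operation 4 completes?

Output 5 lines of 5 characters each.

After op 1 paint(4,4,G):
BKBBB
BBBBB
BYYYY
BYYYY
BYYYG
After op 2 paint(2,0,K):
BKBBB
BBBBB
KYYYY
BYYYY
BYYYG
After op 3 paint(3,0,Y):
BKBBB
BBBBB
KYYYY
YYYYY
BYYYG
After op 4 paint(3,4,B):
BKBBB
BBBBB
KYYYY
YYYYB
BYYYG

Answer: BKBBB
BBBBB
KYYYY
YYYYB
BYYYG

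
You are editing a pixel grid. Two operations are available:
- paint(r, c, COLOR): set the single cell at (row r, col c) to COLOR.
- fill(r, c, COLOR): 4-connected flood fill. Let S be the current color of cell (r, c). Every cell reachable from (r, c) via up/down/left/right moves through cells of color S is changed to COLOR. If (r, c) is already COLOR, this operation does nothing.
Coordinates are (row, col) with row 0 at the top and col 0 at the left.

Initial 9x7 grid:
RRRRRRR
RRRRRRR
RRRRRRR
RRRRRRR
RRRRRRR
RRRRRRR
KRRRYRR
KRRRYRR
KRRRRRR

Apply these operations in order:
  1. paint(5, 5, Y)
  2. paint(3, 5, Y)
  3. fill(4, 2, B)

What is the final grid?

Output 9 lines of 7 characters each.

After op 1 paint(5,5,Y):
RRRRRRR
RRRRRRR
RRRRRRR
RRRRRRR
RRRRRRR
RRRRRYR
KRRRYRR
KRRRYRR
KRRRRRR
After op 2 paint(3,5,Y):
RRRRRRR
RRRRRRR
RRRRRRR
RRRRRYR
RRRRRRR
RRRRRYR
KRRRYRR
KRRRYRR
KRRRRRR
After op 3 fill(4,2,B) [56 cells changed]:
BBBBBBB
BBBBBBB
BBBBBBB
BBBBBYB
BBBBBBB
BBBBBYB
KBBBYBB
KBBBYBB
KBBBBBB

Answer: BBBBBBB
BBBBBBB
BBBBBBB
BBBBBYB
BBBBBBB
BBBBBYB
KBBBYBB
KBBBYBB
KBBBBBB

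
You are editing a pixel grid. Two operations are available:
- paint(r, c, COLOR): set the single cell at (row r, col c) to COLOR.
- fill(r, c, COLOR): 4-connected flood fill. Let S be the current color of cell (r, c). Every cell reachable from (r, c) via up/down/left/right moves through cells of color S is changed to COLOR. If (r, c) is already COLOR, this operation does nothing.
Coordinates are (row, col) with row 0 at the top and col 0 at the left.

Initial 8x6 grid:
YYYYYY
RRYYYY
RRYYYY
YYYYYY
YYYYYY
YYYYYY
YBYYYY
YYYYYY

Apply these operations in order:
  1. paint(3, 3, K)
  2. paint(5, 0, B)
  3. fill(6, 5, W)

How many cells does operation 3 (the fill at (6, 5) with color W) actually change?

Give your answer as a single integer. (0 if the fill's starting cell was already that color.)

Answer: 41

Derivation:
After op 1 paint(3,3,K):
YYYYYY
RRYYYY
RRYYYY
YYYKYY
YYYYYY
YYYYYY
YBYYYY
YYYYYY
After op 2 paint(5,0,B):
YYYYYY
RRYYYY
RRYYYY
YYYKYY
YYYYYY
BYYYYY
YBYYYY
YYYYYY
After op 3 fill(6,5,W) [41 cells changed]:
WWWWWW
RRWWWW
RRWWWW
WWWKWW
WWWWWW
BWWWWW
WBWWWW
WWWWWW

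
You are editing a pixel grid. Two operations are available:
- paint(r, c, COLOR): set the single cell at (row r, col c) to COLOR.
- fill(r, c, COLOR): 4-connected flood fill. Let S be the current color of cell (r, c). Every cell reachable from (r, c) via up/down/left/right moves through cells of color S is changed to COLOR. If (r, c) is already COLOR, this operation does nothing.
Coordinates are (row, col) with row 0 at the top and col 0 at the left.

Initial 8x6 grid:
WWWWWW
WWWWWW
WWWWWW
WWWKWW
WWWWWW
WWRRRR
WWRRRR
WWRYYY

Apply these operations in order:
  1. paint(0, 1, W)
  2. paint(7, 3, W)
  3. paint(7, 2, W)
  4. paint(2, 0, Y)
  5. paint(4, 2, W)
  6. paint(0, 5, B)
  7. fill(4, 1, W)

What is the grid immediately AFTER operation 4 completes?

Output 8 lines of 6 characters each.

After op 1 paint(0,1,W):
WWWWWW
WWWWWW
WWWWWW
WWWKWW
WWWWWW
WWRRRR
WWRRRR
WWRYYY
After op 2 paint(7,3,W):
WWWWWW
WWWWWW
WWWWWW
WWWKWW
WWWWWW
WWRRRR
WWRRRR
WWRWYY
After op 3 paint(7,2,W):
WWWWWW
WWWWWW
WWWWWW
WWWKWW
WWWWWW
WWRRRR
WWRRRR
WWWWYY
After op 4 paint(2,0,Y):
WWWWWW
WWWWWW
YWWWWW
WWWKWW
WWWWWW
WWRRRR
WWRRRR
WWWWYY

Answer: WWWWWW
WWWWWW
YWWWWW
WWWKWW
WWWWWW
WWRRRR
WWRRRR
WWWWYY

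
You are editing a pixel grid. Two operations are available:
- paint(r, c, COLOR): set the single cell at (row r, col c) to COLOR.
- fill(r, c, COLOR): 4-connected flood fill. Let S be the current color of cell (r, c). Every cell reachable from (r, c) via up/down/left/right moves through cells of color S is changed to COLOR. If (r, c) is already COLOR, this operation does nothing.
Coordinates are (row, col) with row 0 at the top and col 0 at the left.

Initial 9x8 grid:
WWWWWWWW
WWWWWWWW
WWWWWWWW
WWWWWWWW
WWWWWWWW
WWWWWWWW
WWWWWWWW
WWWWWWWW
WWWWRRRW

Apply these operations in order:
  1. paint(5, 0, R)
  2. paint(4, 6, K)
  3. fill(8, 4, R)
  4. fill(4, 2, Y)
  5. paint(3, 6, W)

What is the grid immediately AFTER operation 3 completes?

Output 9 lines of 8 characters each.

After op 1 paint(5,0,R):
WWWWWWWW
WWWWWWWW
WWWWWWWW
WWWWWWWW
WWWWWWWW
RWWWWWWW
WWWWWWWW
WWWWWWWW
WWWWRRRW
After op 2 paint(4,6,K):
WWWWWWWW
WWWWWWWW
WWWWWWWW
WWWWWWWW
WWWWWWKW
RWWWWWWW
WWWWWWWW
WWWWWWWW
WWWWRRRW
After op 3 fill(8,4,R) [0 cells changed]:
WWWWWWWW
WWWWWWWW
WWWWWWWW
WWWWWWWW
WWWWWWKW
RWWWWWWW
WWWWWWWW
WWWWWWWW
WWWWRRRW

Answer: WWWWWWWW
WWWWWWWW
WWWWWWWW
WWWWWWWW
WWWWWWKW
RWWWWWWW
WWWWWWWW
WWWWWWWW
WWWWRRRW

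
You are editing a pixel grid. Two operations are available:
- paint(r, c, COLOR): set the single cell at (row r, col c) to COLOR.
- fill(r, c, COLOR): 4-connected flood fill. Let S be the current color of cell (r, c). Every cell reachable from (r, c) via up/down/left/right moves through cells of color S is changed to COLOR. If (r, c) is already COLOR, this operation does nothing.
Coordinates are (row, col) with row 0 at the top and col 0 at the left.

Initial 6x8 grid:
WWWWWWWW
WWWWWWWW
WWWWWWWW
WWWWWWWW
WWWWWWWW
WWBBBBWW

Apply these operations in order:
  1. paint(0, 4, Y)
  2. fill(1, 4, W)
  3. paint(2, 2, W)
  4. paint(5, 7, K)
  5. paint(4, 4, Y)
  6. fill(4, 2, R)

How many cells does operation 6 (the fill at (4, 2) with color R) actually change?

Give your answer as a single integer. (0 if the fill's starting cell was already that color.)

Answer: 41

Derivation:
After op 1 paint(0,4,Y):
WWWWYWWW
WWWWWWWW
WWWWWWWW
WWWWWWWW
WWWWWWWW
WWBBBBWW
After op 2 fill(1,4,W) [0 cells changed]:
WWWWYWWW
WWWWWWWW
WWWWWWWW
WWWWWWWW
WWWWWWWW
WWBBBBWW
After op 3 paint(2,2,W):
WWWWYWWW
WWWWWWWW
WWWWWWWW
WWWWWWWW
WWWWWWWW
WWBBBBWW
After op 4 paint(5,7,K):
WWWWYWWW
WWWWWWWW
WWWWWWWW
WWWWWWWW
WWWWWWWW
WWBBBBWK
After op 5 paint(4,4,Y):
WWWWYWWW
WWWWWWWW
WWWWWWWW
WWWWWWWW
WWWWYWWW
WWBBBBWK
After op 6 fill(4,2,R) [41 cells changed]:
RRRRYRRR
RRRRRRRR
RRRRRRRR
RRRRRRRR
RRRRYRRR
RRBBBBRK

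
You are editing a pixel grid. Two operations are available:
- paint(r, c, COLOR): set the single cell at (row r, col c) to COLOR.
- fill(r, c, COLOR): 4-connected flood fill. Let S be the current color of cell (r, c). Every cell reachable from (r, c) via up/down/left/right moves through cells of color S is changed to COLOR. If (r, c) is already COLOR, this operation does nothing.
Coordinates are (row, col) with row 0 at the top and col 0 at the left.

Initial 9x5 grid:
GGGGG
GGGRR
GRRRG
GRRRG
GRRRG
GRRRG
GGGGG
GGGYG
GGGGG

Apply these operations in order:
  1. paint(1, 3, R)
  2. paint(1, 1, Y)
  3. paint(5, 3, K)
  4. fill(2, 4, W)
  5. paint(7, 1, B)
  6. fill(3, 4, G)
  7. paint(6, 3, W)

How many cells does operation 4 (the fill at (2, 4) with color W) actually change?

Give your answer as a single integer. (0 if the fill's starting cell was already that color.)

Answer: 29

Derivation:
After op 1 paint(1,3,R):
GGGGG
GGGRR
GRRRG
GRRRG
GRRRG
GRRRG
GGGGG
GGGYG
GGGGG
After op 2 paint(1,1,Y):
GGGGG
GYGRR
GRRRG
GRRRG
GRRRG
GRRRG
GGGGG
GGGYG
GGGGG
After op 3 paint(5,3,K):
GGGGG
GYGRR
GRRRG
GRRRG
GRRRG
GRRKG
GGGGG
GGGYG
GGGGG
After op 4 fill(2,4,W) [29 cells changed]:
WWWWW
WYWRR
WRRRW
WRRRW
WRRRW
WRRKW
WWWWW
WWWYW
WWWWW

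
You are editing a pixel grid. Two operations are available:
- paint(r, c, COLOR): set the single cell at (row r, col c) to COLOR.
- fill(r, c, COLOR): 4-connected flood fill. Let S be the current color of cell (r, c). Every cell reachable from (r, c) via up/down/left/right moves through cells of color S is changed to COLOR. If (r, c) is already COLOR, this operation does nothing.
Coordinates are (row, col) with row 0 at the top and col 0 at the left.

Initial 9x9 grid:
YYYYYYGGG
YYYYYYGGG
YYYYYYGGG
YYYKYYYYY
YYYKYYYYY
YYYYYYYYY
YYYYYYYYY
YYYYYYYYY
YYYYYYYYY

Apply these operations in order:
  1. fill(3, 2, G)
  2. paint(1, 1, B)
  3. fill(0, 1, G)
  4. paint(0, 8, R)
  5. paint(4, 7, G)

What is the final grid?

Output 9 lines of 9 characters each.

After op 1 fill(3,2,G) [70 cells changed]:
GGGGGGGGG
GGGGGGGGG
GGGGGGGGG
GGGKGGGGG
GGGKGGGGG
GGGGGGGGG
GGGGGGGGG
GGGGGGGGG
GGGGGGGGG
After op 2 paint(1,1,B):
GGGGGGGGG
GBGGGGGGG
GGGGGGGGG
GGGKGGGGG
GGGKGGGGG
GGGGGGGGG
GGGGGGGGG
GGGGGGGGG
GGGGGGGGG
After op 3 fill(0,1,G) [0 cells changed]:
GGGGGGGGG
GBGGGGGGG
GGGGGGGGG
GGGKGGGGG
GGGKGGGGG
GGGGGGGGG
GGGGGGGGG
GGGGGGGGG
GGGGGGGGG
After op 4 paint(0,8,R):
GGGGGGGGR
GBGGGGGGG
GGGGGGGGG
GGGKGGGGG
GGGKGGGGG
GGGGGGGGG
GGGGGGGGG
GGGGGGGGG
GGGGGGGGG
After op 5 paint(4,7,G):
GGGGGGGGR
GBGGGGGGG
GGGGGGGGG
GGGKGGGGG
GGGKGGGGG
GGGGGGGGG
GGGGGGGGG
GGGGGGGGG
GGGGGGGGG

Answer: GGGGGGGGR
GBGGGGGGG
GGGGGGGGG
GGGKGGGGG
GGGKGGGGG
GGGGGGGGG
GGGGGGGGG
GGGGGGGGG
GGGGGGGGG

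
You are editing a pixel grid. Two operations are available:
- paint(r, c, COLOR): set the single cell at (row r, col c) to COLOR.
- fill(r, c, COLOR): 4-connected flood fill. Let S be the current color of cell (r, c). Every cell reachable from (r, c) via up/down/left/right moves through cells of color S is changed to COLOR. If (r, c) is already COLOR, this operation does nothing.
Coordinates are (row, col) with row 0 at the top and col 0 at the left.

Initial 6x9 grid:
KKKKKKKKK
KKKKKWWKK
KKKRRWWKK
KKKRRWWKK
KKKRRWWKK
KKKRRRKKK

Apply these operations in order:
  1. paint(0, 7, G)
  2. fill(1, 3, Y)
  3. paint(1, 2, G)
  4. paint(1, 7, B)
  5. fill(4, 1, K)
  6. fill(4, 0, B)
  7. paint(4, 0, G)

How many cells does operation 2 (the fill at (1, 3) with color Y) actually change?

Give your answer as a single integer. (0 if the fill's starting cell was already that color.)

Answer: 24

Derivation:
After op 1 paint(0,7,G):
KKKKKKKGK
KKKKKWWKK
KKKRRWWKK
KKKRRWWKK
KKKRRWWKK
KKKRRRKKK
After op 2 fill(1,3,Y) [24 cells changed]:
YYYYYYYGK
YYYYYWWKK
YYYRRWWKK
YYYRRWWKK
YYYRRWWKK
YYYRRRKKK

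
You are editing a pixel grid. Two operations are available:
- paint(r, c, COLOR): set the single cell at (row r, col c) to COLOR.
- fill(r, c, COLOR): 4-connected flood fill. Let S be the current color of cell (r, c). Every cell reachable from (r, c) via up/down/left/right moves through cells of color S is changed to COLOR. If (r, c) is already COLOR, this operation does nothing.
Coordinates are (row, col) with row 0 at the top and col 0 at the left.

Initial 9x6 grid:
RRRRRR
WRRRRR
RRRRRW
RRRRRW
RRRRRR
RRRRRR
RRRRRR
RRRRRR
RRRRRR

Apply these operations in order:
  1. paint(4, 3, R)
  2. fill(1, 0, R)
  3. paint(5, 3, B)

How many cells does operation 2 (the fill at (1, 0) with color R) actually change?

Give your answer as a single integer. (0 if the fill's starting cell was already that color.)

Answer: 1

Derivation:
After op 1 paint(4,3,R):
RRRRRR
WRRRRR
RRRRRW
RRRRRW
RRRRRR
RRRRRR
RRRRRR
RRRRRR
RRRRRR
After op 2 fill(1,0,R) [1 cells changed]:
RRRRRR
RRRRRR
RRRRRW
RRRRRW
RRRRRR
RRRRRR
RRRRRR
RRRRRR
RRRRRR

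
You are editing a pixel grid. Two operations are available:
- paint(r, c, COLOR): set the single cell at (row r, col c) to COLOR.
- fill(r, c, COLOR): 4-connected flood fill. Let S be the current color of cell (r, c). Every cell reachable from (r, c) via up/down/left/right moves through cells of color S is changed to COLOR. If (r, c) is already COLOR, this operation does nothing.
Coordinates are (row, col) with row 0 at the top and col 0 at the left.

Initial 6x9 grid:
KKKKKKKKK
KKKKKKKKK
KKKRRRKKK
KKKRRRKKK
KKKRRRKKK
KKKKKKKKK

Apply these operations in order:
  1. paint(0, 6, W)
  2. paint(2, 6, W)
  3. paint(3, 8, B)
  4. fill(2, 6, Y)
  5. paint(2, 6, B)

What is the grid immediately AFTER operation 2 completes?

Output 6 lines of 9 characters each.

After op 1 paint(0,6,W):
KKKKKKWKK
KKKKKKKKK
KKKRRRKKK
KKKRRRKKK
KKKRRRKKK
KKKKKKKKK
After op 2 paint(2,6,W):
KKKKKKWKK
KKKKKKKKK
KKKRRRWKK
KKKRRRKKK
KKKRRRKKK
KKKKKKKKK

Answer: KKKKKKWKK
KKKKKKKKK
KKKRRRWKK
KKKRRRKKK
KKKRRRKKK
KKKKKKKKK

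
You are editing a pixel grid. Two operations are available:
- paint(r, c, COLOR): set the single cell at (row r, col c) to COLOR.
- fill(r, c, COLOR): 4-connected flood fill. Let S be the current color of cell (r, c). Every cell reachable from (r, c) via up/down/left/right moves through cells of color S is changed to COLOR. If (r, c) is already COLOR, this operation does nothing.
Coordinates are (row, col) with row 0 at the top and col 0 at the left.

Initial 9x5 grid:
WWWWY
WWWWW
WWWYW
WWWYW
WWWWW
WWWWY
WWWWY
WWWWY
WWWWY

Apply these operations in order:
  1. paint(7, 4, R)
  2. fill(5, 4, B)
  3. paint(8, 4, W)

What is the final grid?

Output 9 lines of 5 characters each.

Answer: WWWWY
WWWWW
WWWYW
WWWYW
WWWWW
WWWWB
WWWWB
WWWWR
WWWWW

Derivation:
After op 1 paint(7,4,R):
WWWWY
WWWWW
WWWYW
WWWYW
WWWWW
WWWWY
WWWWY
WWWWR
WWWWY
After op 2 fill(5,4,B) [2 cells changed]:
WWWWY
WWWWW
WWWYW
WWWYW
WWWWW
WWWWB
WWWWB
WWWWR
WWWWY
After op 3 paint(8,4,W):
WWWWY
WWWWW
WWWYW
WWWYW
WWWWW
WWWWB
WWWWB
WWWWR
WWWWW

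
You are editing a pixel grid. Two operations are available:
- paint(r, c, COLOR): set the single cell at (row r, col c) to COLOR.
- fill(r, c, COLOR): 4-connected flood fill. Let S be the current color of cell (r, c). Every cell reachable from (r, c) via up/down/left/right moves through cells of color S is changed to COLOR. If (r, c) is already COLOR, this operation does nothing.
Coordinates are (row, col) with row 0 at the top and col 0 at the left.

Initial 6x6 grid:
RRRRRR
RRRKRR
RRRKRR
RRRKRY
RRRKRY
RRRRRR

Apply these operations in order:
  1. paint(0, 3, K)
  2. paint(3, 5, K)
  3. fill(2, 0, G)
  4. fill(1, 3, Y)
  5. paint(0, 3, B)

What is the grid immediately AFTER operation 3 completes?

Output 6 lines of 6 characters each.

After op 1 paint(0,3,K):
RRRKRR
RRRKRR
RRRKRR
RRRKRY
RRRKRY
RRRRRR
After op 2 paint(3,5,K):
RRRKRR
RRRKRR
RRRKRR
RRRKRK
RRRKRY
RRRRRR
After op 3 fill(2,0,G) [29 cells changed]:
GGGKGG
GGGKGG
GGGKGG
GGGKGK
GGGKGY
GGGGGG

Answer: GGGKGG
GGGKGG
GGGKGG
GGGKGK
GGGKGY
GGGGGG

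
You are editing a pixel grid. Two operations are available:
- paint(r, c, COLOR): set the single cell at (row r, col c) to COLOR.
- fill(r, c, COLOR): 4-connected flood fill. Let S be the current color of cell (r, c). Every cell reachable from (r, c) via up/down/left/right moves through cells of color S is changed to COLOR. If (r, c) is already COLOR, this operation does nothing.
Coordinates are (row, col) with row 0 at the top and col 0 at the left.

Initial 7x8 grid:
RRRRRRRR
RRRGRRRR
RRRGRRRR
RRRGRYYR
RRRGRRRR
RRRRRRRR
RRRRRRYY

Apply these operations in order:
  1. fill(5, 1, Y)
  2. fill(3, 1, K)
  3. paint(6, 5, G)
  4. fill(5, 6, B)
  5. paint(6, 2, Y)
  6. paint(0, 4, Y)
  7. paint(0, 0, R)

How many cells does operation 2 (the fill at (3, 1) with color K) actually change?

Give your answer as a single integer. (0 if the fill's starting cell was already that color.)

Answer: 52

Derivation:
After op 1 fill(5,1,Y) [48 cells changed]:
YYYYYYYY
YYYGYYYY
YYYGYYYY
YYYGYYYY
YYYGYYYY
YYYYYYYY
YYYYYYYY
After op 2 fill(3,1,K) [52 cells changed]:
KKKKKKKK
KKKGKKKK
KKKGKKKK
KKKGKKKK
KKKGKKKK
KKKKKKKK
KKKKKKKK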